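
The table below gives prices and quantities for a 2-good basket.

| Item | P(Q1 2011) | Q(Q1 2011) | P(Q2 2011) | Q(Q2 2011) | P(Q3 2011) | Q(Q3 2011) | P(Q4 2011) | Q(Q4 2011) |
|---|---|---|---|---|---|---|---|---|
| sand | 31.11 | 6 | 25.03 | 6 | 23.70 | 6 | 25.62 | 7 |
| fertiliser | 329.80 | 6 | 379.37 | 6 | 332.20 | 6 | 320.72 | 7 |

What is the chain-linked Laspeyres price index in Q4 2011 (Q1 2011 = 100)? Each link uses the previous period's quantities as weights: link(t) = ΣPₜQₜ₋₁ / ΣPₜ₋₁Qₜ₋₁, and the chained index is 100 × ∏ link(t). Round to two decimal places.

95.96

Link Q1 2011→Q2 2011:
ΣP(Q2 2011)Q(Q1 2011) = 25.03×6 + 379.37×6 = 150.18 + 2276.22 = 2426.4
ΣP(Q1 2011)Q(Q1 2011) = 31.11×6 + 329.80×6 = 186.66 + 1978.8 = 2165.46
link = 2426.4/2165.46 = 1.120501
Link Q2 2011→Q3 2011:
ΣP(Q3 2011)Q(Q2 2011) = 23.70×6 + 332.20×6 = 142.2 + 1993.2 = 2135.4
ΣP(Q2 2011)Q(Q2 2011) = 25.03×6 + 379.37×6 = 150.18 + 2276.22 = 2426.4
link = 2135.4/2426.4 = 0.880069
Link Q3 2011→Q4 2011:
ΣP(Q4 2011)Q(Q3 2011) = 25.62×6 + 320.72×6 = 153.72 + 1924.32 = 2078.04
ΣP(Q3 2011)Q(Q3 2011) = 23.70×6 + 332.20×6 = 142.2 + 1993.2 = 2135.4
link = 2078.04/2135.4 = 0.973139
Chained index = 100 × 1.120501 × 0.880069 × 0.973139 = 95.9630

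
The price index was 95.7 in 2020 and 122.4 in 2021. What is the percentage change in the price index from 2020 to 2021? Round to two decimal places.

27.90%

Change = (122.4 − 95.7) / 95.7 × 100
       = 26.7 / 95.7 × 100 = 27.8997%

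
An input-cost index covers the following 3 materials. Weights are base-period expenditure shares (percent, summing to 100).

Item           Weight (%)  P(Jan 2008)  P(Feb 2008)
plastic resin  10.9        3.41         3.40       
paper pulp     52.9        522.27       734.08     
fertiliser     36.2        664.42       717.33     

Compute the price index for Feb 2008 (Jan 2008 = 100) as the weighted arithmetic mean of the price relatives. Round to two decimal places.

124.30

plastic resin: 10.9 × (3.40/3.41) = 10.9 × 0.997067 = 10.8680
paper pulp: 52.9 × (734.08/522.27) = 52.9 × 1.405557 = 74.3539
fertiliser: 36.2 × (717.33/664.42) = 36.2 × 1.079633 = 39.0827
Index = Σ wᵢ·(p₁ᵢ/p₀ᵢ) = 10.8680 + 74.3539 + 39.0827 = 124.3047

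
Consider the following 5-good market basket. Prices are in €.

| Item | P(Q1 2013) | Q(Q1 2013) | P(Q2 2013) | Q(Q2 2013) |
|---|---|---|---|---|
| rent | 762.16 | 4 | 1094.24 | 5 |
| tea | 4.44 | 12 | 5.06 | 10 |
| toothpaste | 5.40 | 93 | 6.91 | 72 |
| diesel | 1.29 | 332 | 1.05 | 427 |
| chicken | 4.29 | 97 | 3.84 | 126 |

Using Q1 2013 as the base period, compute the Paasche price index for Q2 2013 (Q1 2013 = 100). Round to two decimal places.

130.29

Paasche price index uses current-period quantities as weights.
ΣP(Q2 2013)·Q(Q2 2013) = 1094.24×5 + 5.06×10 + 6.91×72 + 1.05×427 + 3.84×126 = 5471.2 + 50.6 + 497.52 + 448.35 + 483.84 = 6951.51
ΣP(Q1 2013)·Q(Q2 2013) = 762.16×5 + 4.44×10 + 5.40×72 + 1.29×427 + 4.29×126 = 3810.8 + 44.4 + 388.8 + 550.83 + 540.54 = 5335.37
Index = 6951.51 / 5335.37 × 100 = 130.2911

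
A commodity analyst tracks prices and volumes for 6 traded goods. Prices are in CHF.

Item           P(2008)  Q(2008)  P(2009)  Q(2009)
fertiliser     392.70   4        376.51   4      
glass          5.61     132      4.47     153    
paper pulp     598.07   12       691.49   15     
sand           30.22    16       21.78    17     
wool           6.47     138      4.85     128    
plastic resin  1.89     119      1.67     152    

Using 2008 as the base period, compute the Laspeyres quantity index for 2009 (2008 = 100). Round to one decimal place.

Laspeyres quantity index uses base-period prices as weights.
ΣP(2008)·Q(2009) = 392.70×4 + 5.61×153 + 598.07×15 + 30.22×17 + 6.47×128 + 1.89×152 = 1570.8 + 858.33 + 8971.05 + 513.74 + 828.16 + 287.28 = 13029.36
ΣP(2008)·Q(2008) = 392.70×4 + 5.61×132 + 598.07×12 + 30.22×16 + 6.47×138 + 1.89×119 = 1570.8 + 740.52 + 7176.84 + 483.52 + 892.86 + 224.91 = 11089.45
Index = 13029.36 / 11089.45 × 100 = 117.4933

117.5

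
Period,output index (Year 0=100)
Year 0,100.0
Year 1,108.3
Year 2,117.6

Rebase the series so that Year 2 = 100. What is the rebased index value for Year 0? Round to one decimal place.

85.0

Rebased(Year 0) = 100.0 / 117.6 × 100 = 85.0340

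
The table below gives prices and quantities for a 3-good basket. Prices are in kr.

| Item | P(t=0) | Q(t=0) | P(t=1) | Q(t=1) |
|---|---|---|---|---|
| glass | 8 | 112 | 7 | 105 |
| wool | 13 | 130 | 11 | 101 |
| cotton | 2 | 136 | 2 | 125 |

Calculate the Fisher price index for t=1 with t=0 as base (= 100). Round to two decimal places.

Laspeyres component (base-period weights):
ΣP(t=1)Q(t=0) = 7×112 + 11×130 + 2×136 = 784 + 1430 + 272 = 2486
ΣP(t=0)Q(t=0) = 8×112 + 13×130 + 2×136 = 896 + 1690 + 272 = 2858
L = 2486 / 2858 × 100 = 86.9839
Paasche component (current-period weights):
ΣP(t=1)Q(t=1) = 7×105 + 11×101 + 2×125 = 735 + 1111 + 250 = 2096
ΣP(t=0)Q(t=1) = 8×105 + 13×101 + 2×125 = 840 + 1313 + 250 = 2403
P = 2096 / 2403 × 100 = 87.2243
Fisher = √(L × P) = √(86.9839 × 87.2243) = 87.1040

87.10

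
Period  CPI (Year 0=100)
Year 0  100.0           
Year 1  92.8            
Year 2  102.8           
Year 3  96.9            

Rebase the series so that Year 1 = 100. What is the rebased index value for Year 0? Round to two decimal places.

107.76

Rebased(Year 0) = 100.0 / 92.8 × 100 = 107.7586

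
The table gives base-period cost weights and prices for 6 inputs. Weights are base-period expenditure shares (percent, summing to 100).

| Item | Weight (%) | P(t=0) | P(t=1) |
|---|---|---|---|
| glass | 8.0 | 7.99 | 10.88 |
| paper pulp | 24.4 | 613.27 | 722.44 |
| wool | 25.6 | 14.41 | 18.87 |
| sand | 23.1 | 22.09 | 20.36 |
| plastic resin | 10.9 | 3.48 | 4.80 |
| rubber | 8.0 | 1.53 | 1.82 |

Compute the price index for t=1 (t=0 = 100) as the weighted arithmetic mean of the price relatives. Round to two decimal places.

glass: 8.0 × (10.88/7.99) = 8.0 × 1.361702 = 10.8936
paper pulp: 24.4 × (722.44/613.27) = 24.4 × 1.178013 = 28.7435
wool: 25.6 × (18.87/14.41) = 25.6 × 1.309507 = 33.5234
sand: 23.1 × (20.36/22.09) = 23.1 × 0.921684 = 21.2909
plastic resin: 10.9 × (4.80/3.48) = 10.9 × 1.379310 = 15.0345
rubber: 8.0 × (1.82/1.53) = 8.0 × 1.189542 = 9.5163
Index = Σ wᵢ·(p₁ᵢ/p₀ᵢ) = 10.8936 + 28.7435 + 33.5234 + 21.2909 + 15.0345 + 9.5163 = 119.0022

119.00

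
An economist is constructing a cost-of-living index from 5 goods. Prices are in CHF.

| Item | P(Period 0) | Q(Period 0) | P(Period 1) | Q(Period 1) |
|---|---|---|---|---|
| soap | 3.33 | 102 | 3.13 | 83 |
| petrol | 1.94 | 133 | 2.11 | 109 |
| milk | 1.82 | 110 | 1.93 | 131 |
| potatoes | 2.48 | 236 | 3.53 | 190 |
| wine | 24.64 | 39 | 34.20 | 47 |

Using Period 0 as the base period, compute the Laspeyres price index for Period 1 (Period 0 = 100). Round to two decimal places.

127.09

Laspeyres price index uses base-period quantities as weights.
ΣP(Period 1)·Q(Period 0) = 3.13×102 + 2.11×133 + 1.93×110 + 3.53×236 + 34.20×39 = 319.26 + 280.63 + 212.3 + 833.08 + 1333.8 = 2979.07
ΣP(Period 0)·Q(Period 0) = 3.33×102 + 1.94×133 + 1.82×110 + 2.48×236 + 24.64×39 = 339.66 + 258.02 + 200.2 + 585.28 + 960.96 = 2344.12
Index = 2979.07 / 2344.12 × 100 = 127.0869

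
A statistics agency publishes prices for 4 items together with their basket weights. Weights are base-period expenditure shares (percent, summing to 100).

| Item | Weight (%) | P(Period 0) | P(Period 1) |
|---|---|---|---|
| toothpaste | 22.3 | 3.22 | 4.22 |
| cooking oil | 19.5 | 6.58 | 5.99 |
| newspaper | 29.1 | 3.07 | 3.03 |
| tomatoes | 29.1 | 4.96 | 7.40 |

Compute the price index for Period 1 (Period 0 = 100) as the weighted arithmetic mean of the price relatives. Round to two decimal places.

toothpaste: 22.3 × (4.22/3.22) = 22.3 × 1.310559 = 29.2255
cooking oil: 19.5 × (5.99/6.58) = 19.5 × 0.910334 = 17.7515
newspaper: 29.1 × (3.03/3.07) = 29.1 × 0.986971 = 28.7208
tomatoes: 29.1 × (7.40/4.96) = 29.1 × 1.491935 = 43.4153
Index = Σ wᵢ·(p₁ᵢ/p₀ᵢ) = 29.2255 + 17.7515 + 28.7208 + 43.4153 = 119.1132

119.11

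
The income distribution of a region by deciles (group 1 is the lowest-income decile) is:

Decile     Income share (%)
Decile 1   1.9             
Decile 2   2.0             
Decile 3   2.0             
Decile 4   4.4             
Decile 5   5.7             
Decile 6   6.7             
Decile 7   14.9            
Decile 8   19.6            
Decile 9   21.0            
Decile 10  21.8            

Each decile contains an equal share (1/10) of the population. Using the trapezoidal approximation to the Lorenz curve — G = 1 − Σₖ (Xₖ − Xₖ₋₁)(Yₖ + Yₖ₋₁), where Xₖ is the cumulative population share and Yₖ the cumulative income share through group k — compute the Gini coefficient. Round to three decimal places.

Cumulative income shares Yₖ: 0.0190, 0.0390, 0.0590, 0.1030, 0.1600, 0.2270, 0.3760, 0.5720, 0.7820, 1.0000
Σ (Xₖ−Xₖ₋₁)(Yₖ+Yₖ₋₁) = (1/10)(0.0190+0.0000) + (1/10)(0.0390+0.0190) + (1/10)(0.0590+0.0390) + (1/10)(0.1030+0.0590) + (1/10)(0.1600+0.1030) + (1/10)(0.2270+0.1600) + (1/10)(0.3760+0.2270) + (1/10)(0.5720+0.3760) + (1/10)(0.7820+0.5720) + (1/10)(1.0000+0.7820)
  = 0.0019 + 0.0058 + 0.0098 + 0.0162 + 0.0263 + 0.0387 + 0.0603 + 0.0948 + 0.1354 + 0.1782 = 0.5674
G = 1 − 0.5674 = 0.4326

0.433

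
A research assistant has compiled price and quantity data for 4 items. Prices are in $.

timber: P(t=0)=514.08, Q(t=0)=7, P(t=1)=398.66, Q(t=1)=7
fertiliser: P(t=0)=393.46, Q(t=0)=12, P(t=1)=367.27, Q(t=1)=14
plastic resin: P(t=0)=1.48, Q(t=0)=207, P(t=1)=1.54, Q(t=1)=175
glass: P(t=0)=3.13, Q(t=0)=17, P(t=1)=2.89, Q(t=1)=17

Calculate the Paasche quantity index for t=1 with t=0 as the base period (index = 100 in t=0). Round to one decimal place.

109.1

Paasche quantity index uses current-period prices as weights.
ΣP(t=1)·Q(t=1) = 398.66×7 + 367.27×14 + 1.54×175 + 2.89×17 = 2790.62 + 5141.78 + 269.5 + 49.13 = 8251.03
ΣP(t=1)·Q(t=0) = 398.66×7 + 367.27×12 + 1.54×207 + 2.89×17 = 2790.62 + 4407.24 + 318.78 + 49.13 = 7565.77
Index = 8251.03 / 7565.77 × 100 = 109.0574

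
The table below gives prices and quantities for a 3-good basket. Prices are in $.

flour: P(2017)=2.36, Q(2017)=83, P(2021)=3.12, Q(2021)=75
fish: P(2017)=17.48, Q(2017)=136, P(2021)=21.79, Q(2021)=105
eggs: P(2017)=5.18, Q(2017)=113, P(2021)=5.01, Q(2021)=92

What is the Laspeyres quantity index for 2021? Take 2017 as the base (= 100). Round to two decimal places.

78.80

Laspeyres quantity index uses base-period prices as weights.
ΣP(2017)·Q(2021) = 2.36×75 + 17.48×105 + 5.18×92 = 177 + 1835.4 + 476.56 = 2488.96
ΣP(2017)·Q(2017) = 2.36×83 + 17.48×136 + 5.18×113 = 195.88 + 2377.28 + 585.34 = 3158.5
Index = 2488.96 / 3158.5 × 100 = 78.8020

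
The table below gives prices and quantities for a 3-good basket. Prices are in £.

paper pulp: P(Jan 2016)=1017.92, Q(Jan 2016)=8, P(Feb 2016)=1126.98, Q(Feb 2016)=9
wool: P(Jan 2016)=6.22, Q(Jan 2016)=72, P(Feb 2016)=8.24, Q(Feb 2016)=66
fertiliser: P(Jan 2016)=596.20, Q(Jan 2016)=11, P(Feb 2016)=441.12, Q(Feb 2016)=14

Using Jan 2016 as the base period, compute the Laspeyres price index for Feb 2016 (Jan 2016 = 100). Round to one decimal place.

Laspeyres price index uses base-period quantities as weights.
ΣP(Feb 2016)·Q(Jan 2016) = 1126.98×8 + 8.24×72 + 441.12×11 = 9015.84 + 593.28 + 4852.32 = 14461.44
ΣP(Jan 2016)·Q(Jan 2016) = 1017.92×8 + 6.22×72 + 596.20×11 = 8143.36 + 447.84 + 6558.2 = 15149.4
Index = 14461.44 / 15149.4 × 100 = 95.4588

95.5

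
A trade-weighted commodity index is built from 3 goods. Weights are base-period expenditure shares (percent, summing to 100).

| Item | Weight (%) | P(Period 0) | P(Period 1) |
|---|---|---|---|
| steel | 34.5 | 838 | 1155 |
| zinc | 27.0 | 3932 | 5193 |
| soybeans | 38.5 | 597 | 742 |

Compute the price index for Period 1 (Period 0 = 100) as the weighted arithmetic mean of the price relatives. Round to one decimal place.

steel: 34.5 × (1155/838) = 34.5 × 1.378282 = 47.5507
zinc: 27.0 × (5193/3932) = 27.0 × 1.320702 = 35.6590
soybeans: 38.5 × (742/597) = 38.5 × 1.242881 = 47.8509
Index = Σ wᵢ·(p₁ᵢ/p₀ᵢ) = 47.5507 + 35.6590 + 47.8509 = 131.0606

131.1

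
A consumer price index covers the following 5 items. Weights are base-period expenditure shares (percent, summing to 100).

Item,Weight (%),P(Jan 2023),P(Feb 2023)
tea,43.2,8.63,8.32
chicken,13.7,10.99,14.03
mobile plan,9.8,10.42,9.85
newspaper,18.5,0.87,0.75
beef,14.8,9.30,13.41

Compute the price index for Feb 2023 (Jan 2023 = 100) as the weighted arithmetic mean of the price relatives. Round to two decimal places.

tea: 43.2 × (8.32/8.63) = 43.2 × 0.964079 = 41.6482
chicken: 13.7 × (14.03/10.99) = 13.7 × 1.276615 = 17.4896
mobile plan: 9.8 × (9.85/10.42) = 9.8 × 0.945298 = 9.2639
newspaper: 18.5 × (0.75/0.87) = 18.5 × 0.862069 = 15.9483
beef: 14.8 × (13.41/9.30) = 14.8 × 1.441935 = 21.3406
Index = Σ wᵢ·(p₁ᵢ/p₀ᵢ) = 41.6482 + 17.4896 + 9.2639 + 15.9483 + 21.3406 = 105.6907

105.69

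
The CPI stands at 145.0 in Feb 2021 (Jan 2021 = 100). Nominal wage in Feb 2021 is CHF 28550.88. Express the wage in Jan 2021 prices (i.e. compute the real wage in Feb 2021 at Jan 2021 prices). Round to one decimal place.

19690.3

Real = Nominal ÷ (Index/100) = 28550.88 ÷ (145.0/100)
     = 28550.88 ÷ 1.450 = 19690.2621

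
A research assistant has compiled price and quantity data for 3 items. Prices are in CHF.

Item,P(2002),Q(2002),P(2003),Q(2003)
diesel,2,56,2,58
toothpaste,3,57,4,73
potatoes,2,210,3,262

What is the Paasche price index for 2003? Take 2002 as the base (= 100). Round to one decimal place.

Paasche price index uses current-period quantities as weights.
ΣP(2003)·Q(2003) = 2×58 + 4×73 + 3×262 = 116 + 292 + 786 = 1194
ΣP(2002)·Q(2003) = 2×58 + 3×73 + 2×262 = 116 + 219 + 524 = 859
Index = 1194 / 859 × 100 = 138.9988

139.0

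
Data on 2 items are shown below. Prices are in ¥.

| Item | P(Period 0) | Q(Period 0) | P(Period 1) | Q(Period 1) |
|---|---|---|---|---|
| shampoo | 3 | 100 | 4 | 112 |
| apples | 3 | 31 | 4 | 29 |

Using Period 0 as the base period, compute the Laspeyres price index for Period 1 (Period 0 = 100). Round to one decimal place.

Laspeyres price index uses base-period quantities as weights.
ΣP(Period 1)·Q(Period 0) = 4×100 + 4×31 = 400 + 124 = 524
ΣP(Period 0)·Q(Period 0) = 3×100 + 3×31 = 300 + 93 = 393
Index = 524 / 393 × 100 = 133.3333

133.3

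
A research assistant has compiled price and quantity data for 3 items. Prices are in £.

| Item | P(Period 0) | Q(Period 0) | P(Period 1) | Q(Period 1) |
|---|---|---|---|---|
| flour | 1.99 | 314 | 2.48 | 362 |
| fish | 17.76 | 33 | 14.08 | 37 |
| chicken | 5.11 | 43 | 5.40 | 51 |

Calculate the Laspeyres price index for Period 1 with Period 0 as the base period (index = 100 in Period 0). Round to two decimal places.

103.14

Laspeyres price index uses base-period quantities as weights.
ΣP(Period 1)·Q(Period 0) = 2.48×314 + 14.08×33 + 5.40×43 = 778.72 + 464.64 + 232.2 = 1475.56
ΣP(Period 0)·Q(Period 0) = 1.99×314 + 17.76×33 + 5.11×43 = 624.86 + 586.08 + 219.73 = 1430.67
Index = 1475.56 / 1430.67 × 100 = 103.1377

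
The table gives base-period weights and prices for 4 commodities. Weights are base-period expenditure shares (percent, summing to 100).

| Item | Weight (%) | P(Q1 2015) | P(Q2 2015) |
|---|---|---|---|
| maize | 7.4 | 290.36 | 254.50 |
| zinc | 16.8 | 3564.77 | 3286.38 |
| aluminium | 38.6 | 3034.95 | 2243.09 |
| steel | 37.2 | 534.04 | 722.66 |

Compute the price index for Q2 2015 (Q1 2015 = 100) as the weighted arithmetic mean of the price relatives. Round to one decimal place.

maize: 7.4 × (254.50/290.36) = 7.4 × 0.876498 = 6.4861
zinc: 16.8 × (3286.38/3564.77) = 16.8 × 0.921905 = 15.4880
aluminium: 38.6 × (2243.09/3034.95) = 38.6 × 0.739086 = 28.5287
steel: 37.2 × (722.66/534.04) = 37.2 × 1.353195 = 50.3388
Index = Σ wᵢ·(p₁ᵢ/p₀ᵢ) = 6.4861 + 15.4880 + 28.5287 + 50.3388 = 100.8417

100.8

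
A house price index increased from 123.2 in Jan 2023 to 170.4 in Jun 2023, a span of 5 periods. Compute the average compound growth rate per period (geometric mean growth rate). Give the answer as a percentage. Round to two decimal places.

6.70%

Growth factor = (170.4/123.2)^(1/5) = (1.383117)^(1/5) = 1.067018
Growth rate = 1.067018 − 1 = 0.067018 = 6.7018%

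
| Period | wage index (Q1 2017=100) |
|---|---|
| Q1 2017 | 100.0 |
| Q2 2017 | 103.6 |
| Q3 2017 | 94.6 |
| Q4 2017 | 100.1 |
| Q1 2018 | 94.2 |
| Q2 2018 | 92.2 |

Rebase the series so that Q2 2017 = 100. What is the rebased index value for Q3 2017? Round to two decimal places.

91.31

Rebased(Q3 2017) = 94.6 / 103.6 × 100 = 91.3127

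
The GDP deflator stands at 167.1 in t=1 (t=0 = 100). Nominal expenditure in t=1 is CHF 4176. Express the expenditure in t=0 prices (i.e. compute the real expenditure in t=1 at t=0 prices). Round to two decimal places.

Real = Nominal ÷ (Index/100) = 4176 ÷ (167.1/100)
     = 4176 ÷ 1.671 = 2499.1023

2499.10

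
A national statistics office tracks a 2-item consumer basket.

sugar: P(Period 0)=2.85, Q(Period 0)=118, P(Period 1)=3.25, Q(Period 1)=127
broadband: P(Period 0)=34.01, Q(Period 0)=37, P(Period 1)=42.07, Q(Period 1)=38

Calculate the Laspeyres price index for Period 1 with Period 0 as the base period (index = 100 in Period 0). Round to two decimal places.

121.66

Laspeyres price index uses base-period quantities as weights.
ΣP(Period 1)·Q(Period 0) = 3.25×118 + 42.07×37 = 383.5 + 1556.59 = 1940.09
ΣP(Period 0)·Q(Period 0) = 2.85×118 + 34.01×37 = 336.3 + 1258.37 = 1594.67
Index = 1940.09 / 1594.67 × 100 = 121.6609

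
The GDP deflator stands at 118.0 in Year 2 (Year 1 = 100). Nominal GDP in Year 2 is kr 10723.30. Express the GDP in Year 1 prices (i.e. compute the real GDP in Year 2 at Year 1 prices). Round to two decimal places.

9087.54

Real = Nominal ÷ (Index/100) = 10723.30 ÷ (118.0/100)
     = 10723.30 ÷ 1.180 = 9087.5424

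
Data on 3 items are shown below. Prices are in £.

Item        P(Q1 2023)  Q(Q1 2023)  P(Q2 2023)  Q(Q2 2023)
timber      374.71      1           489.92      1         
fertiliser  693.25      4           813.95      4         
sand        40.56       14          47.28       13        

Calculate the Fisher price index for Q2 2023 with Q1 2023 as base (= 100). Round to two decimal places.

Laspeyres component (base-period weights):
ΣP(Q2 2023)Q(Q1 2023) = 489.92×1 + 813.95×4 + 47.28×14 = 489.92 + 3255.8 + 661.92 = 4407.64
ΣP(Q1 2023)Q(Q1 2023) = 374.71×1 + 693.25×4 + 40.56×14 = 374.71 + 2773 + 567.84 = 3715.55
L = 4407.64 / 3715.55 × 100 = 118.6269
Paasche component (current-period weights):
ΣP(Q2 2023)Q(Q2 2023) = 489.92×1 + 813.95×4 + 47.28×13 = 489.92 + 3255.8 + 614.64 = 4360.36
ΣP(Q1 2023)Q(Q2 2023) = 374.71×1 + 693.25×4 + 40.56×13 = 374.71 + 2773 + 527.28 = 3674.99
P = 4360.36 / 3674.99 × 100 = 118.6496
Fisher = √(L × P) = √(118.6269 × 118.6496) = 118.6382

118.64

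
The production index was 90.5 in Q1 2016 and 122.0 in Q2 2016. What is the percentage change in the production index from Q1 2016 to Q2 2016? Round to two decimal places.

Change = (122.0 − 90.5) / 90.5 × 100
       = 31.5 / 90.5 × 100 = 34.8066%

34.81%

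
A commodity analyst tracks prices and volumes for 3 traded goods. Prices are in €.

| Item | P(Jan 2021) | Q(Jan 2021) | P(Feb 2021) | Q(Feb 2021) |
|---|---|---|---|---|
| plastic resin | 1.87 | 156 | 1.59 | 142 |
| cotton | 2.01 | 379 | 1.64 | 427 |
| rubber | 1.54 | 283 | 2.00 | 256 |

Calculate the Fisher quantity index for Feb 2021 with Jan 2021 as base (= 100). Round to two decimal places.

101.05

Laspeyres component (base-period weights):
ΣP(Jan 2021)Q(Feb 2021) = 1.87×142 + 2.01×427 + 1.54×256 = 265.54 + 858.27 + 394.24 = 1518.05
ΣP(Jan 2021)Q(Jan 2021) = 1.87×156 + 2.01×379 + 1.54×283 = 291.72 + 761.79 + 435.82 = 1489.33
L = 1518.05 / 1489.33 × 100 = 101.9284
Paasche component (current-period weights):
ΣP(Feb 2021)Q(Feb 2021) = 1.59×142 + 1.64×427 + 2.00×256 = 225.78 + 700.28 + 512 = 1438.06
ΣP(Feb 2021)Q(Jan 2021) = 1.59×156 + 1.64×379 + 2.00×283 = 248.04 + 621.56 + 566 = 1435.6
P = 1438.06 / 1435.6 × 100 = 100.1714
Fisher = √(L × P) = √(101.9284 × 100.1714) = 101.0461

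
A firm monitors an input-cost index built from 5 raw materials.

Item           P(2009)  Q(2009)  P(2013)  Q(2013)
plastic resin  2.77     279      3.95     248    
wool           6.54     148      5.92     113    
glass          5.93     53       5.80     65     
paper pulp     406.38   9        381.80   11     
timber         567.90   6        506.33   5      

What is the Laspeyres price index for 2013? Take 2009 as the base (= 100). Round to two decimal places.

96.05

Laspeyres price index uses base-period quantities as weights.
ΣP(2013)·Q(2009) = 3.95×279 + 5.92×148 + 5.80×53 + 381.80×9 + 506.33×6 = 1102.05 + 876.16 + 307.4 + 3436.2 + 3037.98 = 8759.79
ΣP(2009)·Q(2009) = 2.77×279 + 6.54×148 + 5.93×53 + 406.38×9 + 567.90×6 = 772.83 + 967.92 + 314.29 + 3657.42 + 3407.4 = 9119.86
Index = 8759.79 / 9119.86 × 100 = 96.0518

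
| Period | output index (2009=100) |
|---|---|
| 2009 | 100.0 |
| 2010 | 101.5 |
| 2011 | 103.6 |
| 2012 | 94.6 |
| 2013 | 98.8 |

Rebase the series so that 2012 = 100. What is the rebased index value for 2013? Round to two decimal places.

Rebased(2013) = 98.8 / 94.6 × 100 = 104.4397

104.44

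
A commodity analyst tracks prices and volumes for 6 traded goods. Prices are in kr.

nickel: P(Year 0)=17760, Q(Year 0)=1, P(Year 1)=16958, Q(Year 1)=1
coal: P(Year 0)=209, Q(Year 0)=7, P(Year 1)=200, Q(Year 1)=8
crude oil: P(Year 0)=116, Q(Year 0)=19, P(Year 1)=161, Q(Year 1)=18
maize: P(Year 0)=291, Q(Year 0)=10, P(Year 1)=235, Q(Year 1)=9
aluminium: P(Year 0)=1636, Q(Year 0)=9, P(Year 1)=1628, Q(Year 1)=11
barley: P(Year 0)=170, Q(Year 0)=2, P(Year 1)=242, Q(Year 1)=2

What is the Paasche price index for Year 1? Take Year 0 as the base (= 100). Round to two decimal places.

98.79

Paasche price index uses current-period quantities as weights.
ΣP(Year 1)·Q(Year 1) = 16958×1 + 200×8 + 161×18 + 235×9 + 1628×11 + 242×2 = 16958 + 1600 + 2898 + 2115 + 17908 + 484 = 41963
ΣP(Year 0)·Q(Year 1) = 17760×1 + 209×8 + 116×18 + 291×9 + 1636×11 + 170×2 = 17760 + 1672 + 2088 + 2619 + 17996 + 340 = 42475
Index = 41963 / 42475 × 100 = 98.7946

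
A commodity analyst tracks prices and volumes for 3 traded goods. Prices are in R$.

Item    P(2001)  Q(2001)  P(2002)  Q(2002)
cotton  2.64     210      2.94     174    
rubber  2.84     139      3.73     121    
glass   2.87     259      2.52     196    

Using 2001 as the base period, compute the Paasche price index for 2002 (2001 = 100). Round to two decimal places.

Paasche price index uses current-period quantities as weights.
ΣP(2002)·Q(2002) = 2.94×174 + 3.73×121 + 2.52×196 = 511.56 + 451.33 + 493.92 = 1456.81
ΣP(2001)·Q(2002) = 2.64×174 + 2.84×121 + 2.87×196 = 459.36 + 343.64 + 562.52 = 1365.52
Index = 1456.81 / 1365.52 × 100 = 106.6854

106.69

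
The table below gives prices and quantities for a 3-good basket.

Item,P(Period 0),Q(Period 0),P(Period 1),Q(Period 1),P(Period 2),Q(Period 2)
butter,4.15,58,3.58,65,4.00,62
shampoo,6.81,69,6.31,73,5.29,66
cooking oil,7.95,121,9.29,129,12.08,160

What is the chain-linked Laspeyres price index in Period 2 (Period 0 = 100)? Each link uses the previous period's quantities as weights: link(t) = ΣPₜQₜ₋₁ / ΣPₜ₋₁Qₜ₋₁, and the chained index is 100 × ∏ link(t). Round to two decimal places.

123.12

Link Period 0→Period 1:
ΣP(Period 1)Q(Period 0) = 3.58×58 + 6.31×69 + 9.29×121 = 207.64 + 435.39 + 1124.09 = 1767.12
ΣP(Period 0)Q(Period 0) = 4.15×58 + 6.81×69 + 7.95×121 = 240.7 + 469.89 + 961.95 = 1672.54
link = 1767.12/1672.54 = 1.056549
Link Period 1→Period 2:
ΣP(Period 2)Q(Period 1) = 4.00×65 + 5.29×73 + 12.08×129 = 260 + 386.17 + 1558.32 = 2204.49
ΣP(Period 1)Q(Period 1) = 3.58×65 + 6.31×73 + 9.29×129 = 232.7 + 460.63 + 1198.41 = 1891.74
link = 2204.49/1891.74 = 1.165324
Chained index = 100 × 1.056549 × 1.165324 = 123.1222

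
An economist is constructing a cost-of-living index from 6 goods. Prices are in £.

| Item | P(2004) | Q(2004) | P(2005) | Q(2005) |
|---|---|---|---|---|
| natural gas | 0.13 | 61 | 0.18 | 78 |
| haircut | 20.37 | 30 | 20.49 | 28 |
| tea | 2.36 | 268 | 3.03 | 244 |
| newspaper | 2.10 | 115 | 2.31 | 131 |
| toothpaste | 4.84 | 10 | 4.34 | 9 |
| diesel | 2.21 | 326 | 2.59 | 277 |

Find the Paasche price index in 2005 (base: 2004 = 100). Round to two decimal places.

Paasche price index uses current-period quantities as weights.
ΣP(2005)·Q(2005) = 0.18×78 + 20.49×28 + 3.03×244 + 2.31×131 + 4.34×9 + 2.59×277 = 14.04 + 573.72 + 739.32 + 302.61 + 39.06 + 717.43 = 2386.18
ΣP(2004)·Q(2005) = 0.13×78 + 20.37×28 + 2.36×244 + 2.10×131 + 4.84×9 + 2.21×277 = 10.14 + 570.36 + 575.84 + 275.1 + 43.56 + 612.17 = 2087.17
Index = 2386.18 / 2087.17 × 100 = 114.3261

114.33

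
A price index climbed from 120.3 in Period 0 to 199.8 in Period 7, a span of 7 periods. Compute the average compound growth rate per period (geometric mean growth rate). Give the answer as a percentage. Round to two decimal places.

7.52%

Growth factor = (199.8/120.3)^(1/7) = (1.660848)^(1/7) = 1.075166
Growth rate = 1.075166 − 1 = 0.075166 = 7.5166%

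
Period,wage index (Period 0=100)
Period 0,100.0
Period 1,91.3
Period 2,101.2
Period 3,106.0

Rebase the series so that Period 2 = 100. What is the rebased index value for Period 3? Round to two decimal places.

104.74

Rebased(Period 3) = 106.0 / 101.2 × 100 = 104.7431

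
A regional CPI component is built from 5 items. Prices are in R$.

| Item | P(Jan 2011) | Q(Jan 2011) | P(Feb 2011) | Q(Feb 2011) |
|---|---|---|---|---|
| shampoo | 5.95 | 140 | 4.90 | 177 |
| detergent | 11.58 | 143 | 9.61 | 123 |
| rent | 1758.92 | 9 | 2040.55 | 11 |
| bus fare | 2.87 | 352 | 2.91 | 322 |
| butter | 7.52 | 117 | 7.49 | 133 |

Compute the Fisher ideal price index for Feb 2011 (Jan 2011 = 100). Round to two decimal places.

Laspeyres component (base-period weights):
ΣP(Feb 2011)Q(Jan 2011) = 4.90×140 + 9.61×143 + 2040.55×9 + 2.91×352 + 7.49×117 = 686 + 1374.23 + 18364.95 + 1024.32 + 876.33 = 22325.83
ΣP(Jan 2011)Q(Jan 2011) = 5.95×140 + 11.58×143 + 1758.92×9 + 2.87×352 + 7.52×117 = 833 + 1655.94 + 15830.28 + 1010.24 + 879.84 = 20209.3
L = 22325.83 / 20209.3 × 100 = 110.4730
Paasche component (current-period weights):
ΣP(Feb 2011)Q(Feb 2011) = 4.90×177 + 9.61×123 + 2040.55×11 + 2.91×322 + 7.49×133 = 867.3 + 1182.03 + 22446.05 + 937.02 + 996.17 = 26428.57
ΣP(Jan 2011)Q(Feb 2011) = 5.95×177 + 11.58×123 + 1758.92×11 + 2.87×322 + 7.52×133 = 1053.15 + 1424.34 + 19348.12 + 924.14 + 1000.16 = 23749.91
P = 26428.57 / 23749.91 × 100 = 111.2786
Fisher = √(L × P) = √(110.4730 × 111.2786) = 110.8751

110.88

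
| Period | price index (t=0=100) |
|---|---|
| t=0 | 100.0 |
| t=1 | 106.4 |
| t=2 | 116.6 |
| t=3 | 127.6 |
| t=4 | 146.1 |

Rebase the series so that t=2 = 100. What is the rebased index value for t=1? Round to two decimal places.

Rebased(t=1) = 106.4 / 116.6 × 100 = 91.2521

91.25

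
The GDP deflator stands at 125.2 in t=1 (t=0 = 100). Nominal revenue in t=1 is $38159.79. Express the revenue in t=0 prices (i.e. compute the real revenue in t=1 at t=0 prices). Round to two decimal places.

Real = Nominal ÷ (Index/100) = 38159.79 ÷ (125.2/100)
     = 38159.79 ÷ 1.252 = 30479.0655

30479.07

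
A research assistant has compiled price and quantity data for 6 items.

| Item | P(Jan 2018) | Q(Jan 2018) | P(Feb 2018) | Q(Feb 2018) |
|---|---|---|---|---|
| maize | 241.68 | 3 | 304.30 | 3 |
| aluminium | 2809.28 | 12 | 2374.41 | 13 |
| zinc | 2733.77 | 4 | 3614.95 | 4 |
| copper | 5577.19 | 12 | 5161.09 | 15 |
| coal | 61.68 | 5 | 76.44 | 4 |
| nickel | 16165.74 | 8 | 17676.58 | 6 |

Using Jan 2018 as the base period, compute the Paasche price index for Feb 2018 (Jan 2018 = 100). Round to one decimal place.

100.4

Paasche price index uses current-period quantities as weights.
ΣP(Feb 2018)·Q(Feb 2018) = 304.30×3 + 2374.41×13 + 3614.95×4 + 5161.09×15 + 76.44×4 + 17676.58×6 = 912.9 + 30867.33 + 14459.8 + 77416.35 + 305.76 + 106059.48 = 230021.62
ΣP(Jan 2018)·Q(Feb 2018) = 241.68×3 + 2809.28×13 + 2733.77×4 + 5577.19×15 + 61.68×4 + 16165.74×6 = 725.04 + 36520.64 + 10935.08 + 83657.85 + 246.72 + 96994.44 = 229079.77
Index = 230021.62 / 229079.77 × 100 = 100.4111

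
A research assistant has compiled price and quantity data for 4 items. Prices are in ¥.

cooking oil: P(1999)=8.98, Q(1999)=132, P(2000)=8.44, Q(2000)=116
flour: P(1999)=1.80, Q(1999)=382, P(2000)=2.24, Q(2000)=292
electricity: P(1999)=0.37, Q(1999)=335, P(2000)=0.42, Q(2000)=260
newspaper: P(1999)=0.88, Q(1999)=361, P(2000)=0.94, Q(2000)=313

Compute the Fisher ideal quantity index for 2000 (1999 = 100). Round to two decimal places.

Laspeyres component (base-period weights):
ΣP(1999)Q(2000) = 8.98×116 + 1.80×292 + 0.37×260 + 0.88×313 = 1041.68 + 525.6 + 96.2 + 275.44 = 1938.92
ΣP(1999)Q(1999) = 8.98×132 + 1.80×382 + 0.37×335 + 0.88×361 = 1185.36 + 687.6 + 123.95 + 317.68 = 2314.59
L = 1938.92 / 2314.59 × 100 = 83.7695
Paasche component (current-period weights):
ΣP(2000)Q(2000) = 8.44×116 + 2.24×292 + 0.42×260 + 0.94×313 = 979.04 + 654.08 + 109.2 + 294.22 = 2036.54
ΣP(2000)Q(1999) = 8.44×132 + 2.24×382 + 0.42×335 + 0.94×361 = 1114.08 + 855.68 + 140.7 + 339.34 = 2449.8
P = 2036.54 / 2449.8 × 100 = 83.1309
Fisher = √(L × P) = √(83.7695 × 83.1309) = 83.4496

83.45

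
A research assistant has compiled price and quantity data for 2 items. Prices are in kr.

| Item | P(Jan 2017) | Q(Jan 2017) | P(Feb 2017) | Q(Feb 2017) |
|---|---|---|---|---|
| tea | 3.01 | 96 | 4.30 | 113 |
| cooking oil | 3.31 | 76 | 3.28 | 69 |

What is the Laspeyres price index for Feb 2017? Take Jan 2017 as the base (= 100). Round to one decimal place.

Laspeyres price index uses base-period quantities as weights.
ΣP(Feb 2017)·Q(Jan 2017) = 4.30×96 + 3.28×76 = 412.8 + 249.28 = 662.08
ΣP(Jan 2017)·Q(Jan 2017) = 3.01×96 + 3.31×76 = 288.96 + 251.56 = 540.52
Index = 662.08 / 540.52 × 100 = 122.4895

122.5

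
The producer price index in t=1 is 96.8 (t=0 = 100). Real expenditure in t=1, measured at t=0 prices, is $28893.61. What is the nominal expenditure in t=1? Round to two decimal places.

Nominal = Real × (Index/100) = 28893.61 × (96.8/100)
        = 28893.61 × 0.968 = 27969.0145

27969.01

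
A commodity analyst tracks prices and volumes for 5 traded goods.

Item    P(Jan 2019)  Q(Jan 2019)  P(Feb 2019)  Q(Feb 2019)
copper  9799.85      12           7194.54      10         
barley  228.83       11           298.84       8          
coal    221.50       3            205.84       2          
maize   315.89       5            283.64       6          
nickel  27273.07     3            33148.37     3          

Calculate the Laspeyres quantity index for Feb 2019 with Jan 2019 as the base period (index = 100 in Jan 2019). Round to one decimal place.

Laspeyres quantity index uses base-period prices as weights.
ΣP(Jan 2019)·Q(Feb 2019) = 9799.85×10 + 228.83×8 + 221.50×2 + 315.89×6 + 27273.07×3 = 97998.5 + 1830.64 + 443 + 1895.34 + 81819.21 = 183986.69
ΣP(Jan 2019)·Q(Jan 2019) = 9799.85×12 + 228.83×11 + 221.50×3 + 315.89×5 + 27273.07×3 = 117598.2 + 2517.13 + 664.5 + 1579.45 + 81819.21 = 204178.49
Index = 183986.69 / 204178.49 × 100 = 90.1107

90.1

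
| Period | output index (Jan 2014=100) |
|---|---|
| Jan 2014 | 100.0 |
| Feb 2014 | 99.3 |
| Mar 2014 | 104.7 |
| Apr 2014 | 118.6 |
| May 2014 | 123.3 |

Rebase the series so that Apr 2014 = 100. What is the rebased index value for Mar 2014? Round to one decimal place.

88.3

Rebased(Mar 2014) = 104.7 / 118.6 × 100 = 88.2799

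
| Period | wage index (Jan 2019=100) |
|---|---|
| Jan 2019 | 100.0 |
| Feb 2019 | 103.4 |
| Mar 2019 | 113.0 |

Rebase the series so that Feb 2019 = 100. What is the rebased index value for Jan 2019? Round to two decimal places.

Rebased(Jan 2019) = 100.0 / 103.4 × 100 = 96.7118

96.71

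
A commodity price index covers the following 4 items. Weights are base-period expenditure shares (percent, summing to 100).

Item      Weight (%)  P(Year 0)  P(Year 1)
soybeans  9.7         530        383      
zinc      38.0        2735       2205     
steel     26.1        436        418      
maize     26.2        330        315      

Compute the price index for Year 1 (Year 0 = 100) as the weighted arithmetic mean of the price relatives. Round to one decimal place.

87.7

soybeans: 9.7 × (383/530) = 9.7 × 0.722642 = 7.0096
zinc: 38.0 × (2205/2735) = 38.0 × 0.806216 = 30.6362
steel: 26.1 × (418/436) = 26.1 × 0.958716 = 25.0225
maize: 26.2 × (315/330) = 26.2 × 0.954545 = 25.0091
Index = Σ wᵢ·(p₁ᵢ/p₀ᵢ) = 7.0096 + 30.6362 + 25.0225 + 25.0091 = 87.6774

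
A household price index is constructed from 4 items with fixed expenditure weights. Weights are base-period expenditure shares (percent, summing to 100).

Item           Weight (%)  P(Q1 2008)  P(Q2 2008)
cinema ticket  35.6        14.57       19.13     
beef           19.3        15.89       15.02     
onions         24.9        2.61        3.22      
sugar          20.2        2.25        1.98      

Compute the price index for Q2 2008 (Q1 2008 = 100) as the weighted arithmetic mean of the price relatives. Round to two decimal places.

cinema ticket: 35.6 × (19.13/14.57) = 35.6 × 1.312972 = 46.7418
beef: 19.3 × (15.02/15.89) = 19.3 × 0.945249 = 18.2433
onions: 24.9 × (3.22/2.61) = 24.9 × 1.233716 = 30.7195
sugar: 20.2 × (1.98/2.25) = 20.2 × 0.880000 = 17.7760
Index = Σ wᵢ·(p₁ᵢ/p₀ᵢ) = 46.7418 + 18.2433 + 30.7195 + 17.7760 = 113.4806

113.48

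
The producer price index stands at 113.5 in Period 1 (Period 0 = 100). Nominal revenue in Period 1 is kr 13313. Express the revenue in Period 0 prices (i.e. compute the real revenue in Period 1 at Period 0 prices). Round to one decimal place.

Real = Nominal ÷ (Index/100) = 13313 ÷ (113.5/100)
     = 13313 ÷ 1.135 = 11729.5154

11729.5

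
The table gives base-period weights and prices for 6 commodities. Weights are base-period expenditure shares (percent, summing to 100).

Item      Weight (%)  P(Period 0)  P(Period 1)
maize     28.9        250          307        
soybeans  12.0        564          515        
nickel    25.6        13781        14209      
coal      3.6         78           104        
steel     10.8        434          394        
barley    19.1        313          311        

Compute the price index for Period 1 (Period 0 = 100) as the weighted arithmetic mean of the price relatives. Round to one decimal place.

maize: 28.9 × (307/250) = 28.9 × 1.228000 = 35.4892
soybeans: 12.0 × (515/564) = 12.0 × 0.913121 = 10.9574
nickel: 25.6 × (14209/13781) = 25.6 × 1.031057 = 26.3951
coal: 3.6 × (104/78) = 3.6 × 1.333333 = 4.8000
steel: 10.8 × (394/434) = 10.8 × 0.907834 = 9.8046
barley: 19.1 × (311/313) = 19.1 × 0.993610 = 18.9780
Index = Σ wᵢ·(p₁ᵢ/p₀ᵢ) = 35.4892 + 10.9574 + 26.3951 + 4.8000 + 9.8046 + 18.9780 = 106.4243

106.4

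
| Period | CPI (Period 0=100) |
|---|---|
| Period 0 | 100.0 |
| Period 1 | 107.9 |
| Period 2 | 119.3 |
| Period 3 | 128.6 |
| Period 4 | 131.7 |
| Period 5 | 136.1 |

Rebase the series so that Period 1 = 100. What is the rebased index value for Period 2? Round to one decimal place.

110.6

Rebased(Period 2) = 119.3 / 107.9 × 100 = 110.5653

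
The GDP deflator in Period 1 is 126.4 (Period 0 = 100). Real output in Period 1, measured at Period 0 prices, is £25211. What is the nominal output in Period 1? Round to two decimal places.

Nominal = Real × (Index/100) = 25211 × (126.4/100)
        = 25211 × 1.264 = 31866.7040

31866.70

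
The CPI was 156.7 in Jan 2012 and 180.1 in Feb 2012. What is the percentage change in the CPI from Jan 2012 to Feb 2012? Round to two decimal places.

14.93%

Change = (180.1 − 156.7) / 156.7 × 100
       = 23.4 / 156.7 × 100 = 14.9330%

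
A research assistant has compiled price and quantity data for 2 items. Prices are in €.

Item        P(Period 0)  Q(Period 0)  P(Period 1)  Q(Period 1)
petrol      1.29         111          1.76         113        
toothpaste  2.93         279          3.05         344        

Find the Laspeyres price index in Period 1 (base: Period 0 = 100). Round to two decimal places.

Laspeyres price index uses base-period quantities as weights.
ΣP(Period 1)·Q(Period 0) = 1.76×111 + 3.05×279 = 195.36 + 850.95 = 1046.31
ΣP(Period 0)·Q(Period 0) = 1.29×111 + 2.93×279 = 143.19 + 817.47 = 960.66
Index = 1046.31 / 960.66 × 100 = 108.9157

108.92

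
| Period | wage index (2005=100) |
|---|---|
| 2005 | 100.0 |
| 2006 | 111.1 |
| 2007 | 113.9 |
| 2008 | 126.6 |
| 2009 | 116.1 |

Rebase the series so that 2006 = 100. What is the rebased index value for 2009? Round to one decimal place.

104.5

Rebased(2009) = 116.1 / 111.1 × 100 = 104.5005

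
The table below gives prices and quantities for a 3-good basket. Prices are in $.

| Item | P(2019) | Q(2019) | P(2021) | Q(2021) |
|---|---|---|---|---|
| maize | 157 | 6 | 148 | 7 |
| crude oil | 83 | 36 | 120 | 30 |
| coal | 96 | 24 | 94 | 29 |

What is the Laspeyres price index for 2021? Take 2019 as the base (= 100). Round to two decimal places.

119.73

Laspeyres price index uses base-period quantities as weights.
ΣP(2021)·Q(2019) = 148×6 + 120×36 + 94×24 = 888 + 4320 + 2256 = 7464
ΣP(2019)·Q(2019) = 157×6 + 83×36 + 96×24 = 942 + 2988 + 2304 = 6234
Index = 7464 / 6234 × 100 = 119.7305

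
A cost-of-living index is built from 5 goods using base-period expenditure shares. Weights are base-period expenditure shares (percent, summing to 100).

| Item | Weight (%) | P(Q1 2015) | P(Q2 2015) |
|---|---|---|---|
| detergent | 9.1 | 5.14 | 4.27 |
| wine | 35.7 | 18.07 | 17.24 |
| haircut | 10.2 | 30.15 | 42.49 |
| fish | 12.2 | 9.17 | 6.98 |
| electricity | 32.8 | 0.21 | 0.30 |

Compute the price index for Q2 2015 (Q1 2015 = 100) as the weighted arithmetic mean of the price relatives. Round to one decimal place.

detergent: 9.1 × (4.27/5.14) = 9.1 × 0.830739 = 7.5597
wine: 35.7 × (17.24/18.07) = 35.7 × 0.954068 = 34.0602
haircut: 10.2 × (42.49/30.15) = 10.2 × 1.409287 = 14.3747
fish: 12.2 × (6.98/9.17) = 12.2 × 0.761178 = 9.2864
electricity: 32.8 × (0.30/0.21) = 32.8 × 1.428571 = 46.8571
Index = Σ wᵢ·(p₁ᵢ/p₀ᵢ) = 7.5597 + 34.0602 + 14.3747 + 9.2864 + 46.8571 = 112.1382

112.1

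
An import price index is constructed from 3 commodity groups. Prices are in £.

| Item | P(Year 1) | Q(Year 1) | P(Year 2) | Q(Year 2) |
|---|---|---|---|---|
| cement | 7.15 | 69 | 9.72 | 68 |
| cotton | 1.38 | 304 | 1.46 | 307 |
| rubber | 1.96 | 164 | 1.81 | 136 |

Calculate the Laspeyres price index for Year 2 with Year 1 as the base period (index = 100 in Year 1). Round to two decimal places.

Laspeyres price index uses base-period quantities as weights.
ΣP(Year 2)·Q(Year 1) = 9.72×69 + 1.46×304 + 1.81×164 = 670.68 + 443.84 + 296.84 = 1411.36
ΣP(Year 1)·Q(Year 1) = 7.15×69 + 1.38×304 + 1.96×164 = 493.35 + 419.52 + 321.44 = 1234.31
Index = 1411.36 / 1234.31 × 100 = 114.3440

114.34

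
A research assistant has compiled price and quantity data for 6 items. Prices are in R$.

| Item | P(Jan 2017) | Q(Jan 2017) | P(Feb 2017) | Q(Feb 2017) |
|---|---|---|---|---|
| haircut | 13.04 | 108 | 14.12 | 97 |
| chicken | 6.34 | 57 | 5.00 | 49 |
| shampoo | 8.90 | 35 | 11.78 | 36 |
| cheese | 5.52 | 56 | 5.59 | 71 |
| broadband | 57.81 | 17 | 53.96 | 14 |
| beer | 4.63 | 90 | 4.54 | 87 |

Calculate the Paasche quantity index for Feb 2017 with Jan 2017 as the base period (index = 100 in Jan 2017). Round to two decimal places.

Paasche quantity index uses current-period prices as weights.
ΣP(Feb 2017)·Q(Feb 2017) = 14.12×97 + 5.00×49 + 11.78×36 + 5.59×71 + 53.96×14 + 4.54×87 = 1369.64 + 245 + 424.08 + 396.89 + 755.44 + 394.98 = 3586.03
ΣP(Feb 2017)·Q(Jan 2017) = 14.12×108 + 5.00×57 + 11.78×35 + 5.59×56 + 53.96×17 + 4.54×90 = 1524.96 + 285 + 412.3 + 313.04 + 917.32 + 408.6 = 3861.22
Index = 3586.03 / 3861.22 × 100 = 92.8730

92.87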